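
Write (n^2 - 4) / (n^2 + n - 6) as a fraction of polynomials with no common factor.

(n + 2)/(n + 3)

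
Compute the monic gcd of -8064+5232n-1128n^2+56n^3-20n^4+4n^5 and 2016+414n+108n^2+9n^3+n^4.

42+6n+n^2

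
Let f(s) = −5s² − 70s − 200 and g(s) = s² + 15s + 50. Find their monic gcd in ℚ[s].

Apply the Euclidean algorithm:
  −5s² − 70s − 200 = (−5)(s² + 15s + 50) + (5s + 50)
  s² + 15s + 50 = ((1/5)s + 1)(5s + 50) + (0)
Last nonzero remainder: 5s + 50. Dividing through by 5 gives the monic gcd s + 10.

s + 10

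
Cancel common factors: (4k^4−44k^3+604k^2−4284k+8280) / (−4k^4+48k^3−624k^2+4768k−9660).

(−k+6)/(k−7)

By polynomial division,
  4k^4−44k^3+604k^2−4284k+8280 = (−1)(−4k^4+48k^3−624k^2+4768k−9660) + (4k^3−20k^2+484k−1380)
  −4k^4+48k^3−624k^2+4768k−9660 = (−k+7)(4k^3−20k^2+484k−1380) + (0)
Last nonzero remainder: 4k^3−20k^2+484k−1380. Dividing through by 4 gives the monic gcd k^3−5k^2+121k−345.
Cancel k^3−5k^2+121k−345 from numerator and denominator to get the reduced form.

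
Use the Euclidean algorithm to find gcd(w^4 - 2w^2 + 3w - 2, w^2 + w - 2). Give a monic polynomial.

By polynomial division,
  w^4 - 2w^2 + 3w - 2 = (w^2 - w + 1)(w^2 + w - 2) + (0)
The last nonzero remainder w^2 + w - 2 is already monic.

w^2 + w - 2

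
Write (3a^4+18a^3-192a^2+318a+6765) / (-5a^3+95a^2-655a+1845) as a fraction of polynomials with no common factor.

(-3a^2-48a-165)/(5a-45)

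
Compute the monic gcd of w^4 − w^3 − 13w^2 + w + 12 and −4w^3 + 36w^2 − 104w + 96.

w − 4

By polynomial division,
  w^4 − w^3 − 13w^2 + w + 12 = (−(1/4)w − 2)(−4w^3 + 36w^2 − 104w + 96) + (33w^2 − 183w + 204)
  −4w^3 + 36w^2 − 104w + 96 = (−(4/33)w + 152/363)(33w^2 − 183w + 204) + (−(320/121)w + 1280/121)
  33w^2 − 183w + 204 = (−(3993/320)w + 6171/320)(−(320/121)w + 1280/121) + (0)
Last nonzero remainder: −(320/121)w + 1280/121. Dividing through by −320/121 gives the monic gcd w − 4.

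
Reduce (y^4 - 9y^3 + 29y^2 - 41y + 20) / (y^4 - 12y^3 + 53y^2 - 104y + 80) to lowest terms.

Euclidean algorithm in ℚ[y]:
  y^4 - 9y^3 + 29y^2 - 41y + 20 = (y^4 - 12y^3 + 53y^2 - 104y + 80) + (3y^3 - 24y^2 + 63y - 60)
  y^4 - 12y^3 + 53y^2 - 104y + 80 = ((1/3)y - 4/3)(3y^3 - 24y^2 + 63y - 60) + (0)
Last nonzero remainder: 3y^3 - 24y^2 + 63y - 60. Dividing through by 3 gives the monic gcd y^3 - 8y^2 + 21y - 20.
Cancel y^3 - 8y^2 + 21y - 20 from numerator and denominator to get the reduced form.

(y - 1)/(y - 4)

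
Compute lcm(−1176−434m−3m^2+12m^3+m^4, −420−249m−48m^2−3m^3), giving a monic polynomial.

Euclidean algorithm in ℚ[m]:
  m^4+12m^3−3m^2−434m−1176 = (−(1/3)m+4/3)(−3m^3−48m^2−249m−420) + (−22m^2−242m−616)
  −3m^3−48m^2−249m−420 = ((3/22)m+15/22)(−22m^2−242m−616) + (0)
Last nonzero remainder: −22m^2−242m−616. Dividing through by −22 gives the monic gcd m^2+11m+28.
Then lcm(f, g) = f·g / gcd(f, g); expanding and making the result monic gives the answer.

−5880−3346m−449m^2+57m^3+17m^4+m^5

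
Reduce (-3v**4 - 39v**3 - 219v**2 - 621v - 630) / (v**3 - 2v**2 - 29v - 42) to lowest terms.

Repeated division with remainder:
  -3v**4 - 39v**3 - 219v**2 - 621v - 630 = (-3v - 45)(v**3 - 2v**2 - 29v - 42) + (-396v**2 - 2052v - 2520)
  v**3 - 2v**2 - 29v - 42 = (-(1/396)v + 79/4356)(-396v**2 - 2052v - 2520) + ((224/121)v + 448/121)
  -396v**2 - 2052v - 2520 = (-(11979/56)v - 5445/8)((224/121)v + 448/121) + (0)
Last nonzero remainder: (224/121)v + 448/121. Dividing through by 224/121 gives the monic gcd v + 2.
Cancel v + 2 from numerator and denominator to get the reduced form.

(-3v**3 - 33v**2 - 153v - 315)/(v**2 - 4v - 21)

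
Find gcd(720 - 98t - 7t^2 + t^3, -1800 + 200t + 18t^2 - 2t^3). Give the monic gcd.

-90 + t + t^2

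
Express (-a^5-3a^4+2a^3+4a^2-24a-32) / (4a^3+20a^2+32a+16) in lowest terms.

Euclidean algorithm in ℚ[a]:
  -a^5-3a^4+2a^3+4a^2-24a-32 = (-(1/4)a^2+(1/2)a)(4a^3+20a^2+32a+16) + (-8a^2-32a-32)
  4a^3+20a^2+32a+16 = (-(1/2)a-1/2)(-8a^2-32a-32) + (0)
Last nonzero remainder: -8a^2-32a-32. Dividing through by -8 gives the monic gcd a^2+4a+4.
Cancel a^2+4a+4 from numerator and denominator to get the reduced form.

(-a^3+a^2+2a-8)/(4a+4)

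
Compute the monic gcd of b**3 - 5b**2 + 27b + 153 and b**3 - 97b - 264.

b + 3

Euclidean algorithm in ℚ[b]:
  b**3 - 5b**2 + 27b + 153 = (b**3 - 97b - 264) + (-5b**2 + 124b + 417)
  b**3 - 97b - 264 = (-(1/5)b - 124/25)(-5b**2 + 124b + 417) + ((15036/25)b + 45108/25)
  -5b**2 + 124b + 417 = (-(125/15036)b + 3475/15036)((15036/25)b + 45108/25) + (0)
Last nonzero remainder: (15036/25)b + 45108/25. Dividing through by 15036/25 gives the monic gcd b + 3.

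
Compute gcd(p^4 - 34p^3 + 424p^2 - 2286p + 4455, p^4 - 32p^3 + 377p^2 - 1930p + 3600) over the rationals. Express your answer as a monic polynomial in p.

p^2 - 14p + 45

By polynomial division,
  p^4 - 34p^3 + 424p^2 - 2286p + 4455 = (p^4 - 32p^3 + 377p^2 - 1930p + 3600) + (-2p^3 + 47p^2 - 356p + 855)
  p^4 - 32p^3 + 377p^2 - 1930p + 3600 = (-(1/2)p + 17/4)(-2p^3 + 47p^2 - 356p + 855) + (-(3/4)p^2 + (21/2)p - 135/4)
  -2p^3 + 47p^2 - 356p + 855 = ((8/3)p - 76/3)(-(3/4)p^2 + (21/2)p - 135/4) + (0)
Last nonzero remainder: -(3/4)p^2 + (21/2)p - 135/4. Dividing through by -3/4 gives the monic gcd p^2 - 14p + 45.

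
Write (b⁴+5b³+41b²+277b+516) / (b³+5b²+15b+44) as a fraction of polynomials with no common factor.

Apply the Euclidean algorithm:
  b⁴+5b³+41b²+277b+516 = (b)(b³+5b²+15b+44) + (26b²+233b+516)
  b³+5b²+15b+44 = ((1/26)b-103/676)(26b²+233b+516) + ((20723/676)b+20723/169)
  26b²+233b+516 = ((17576/20723)b+87204/20723)((20723/676)b+20723/169) + (0)
Last nonzero remainder: (20723/676)b+20723/169. Dividing through by 20723/676 gives the monic gcd b+4.
Cancel b+4 from numerator and denominator to get the reduced form.

(b³+b²+37b+129)/(b²+b+11)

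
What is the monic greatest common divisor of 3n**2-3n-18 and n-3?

n-3

By polynomial division,
  3n**2-3n-18 = (3n+6)(n-3) + (0)
The last nonzero remainder n-3 is already monic.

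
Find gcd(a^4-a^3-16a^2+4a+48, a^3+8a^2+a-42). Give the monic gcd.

Repeated division with remainder:
  a^4-a^3-16a^2+4a+48 = (a-9)(a^3+8a^2+a-42) + (55a^2+55a-330)
  a^3+8a^2+a-42 = ((1/55)a+7/55)(55a^2+55a-330) + (0)
Last nonzero remainder: 55a^2+55a-330. Dividing through by 55 gives the monic gcd a^2+a-6.

a^2+a-6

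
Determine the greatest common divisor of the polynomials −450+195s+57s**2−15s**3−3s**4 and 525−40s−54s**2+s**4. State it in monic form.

−75−5s+7s**2+s**3

By polynomial division,
  −3s**4−15s**3+57s**2+195s−450 = (−3)(s**4−54s**2−40s+525) + (−15s**3−105s**2+75s+1125)
  s**4−54s**2−40s+525 = (−(1/15)s+7/15)(−15s**3−105s**2+75s+1125) + (0)
Last nonzero remainder: −15s**3−105s**2+75s+1125. Dividing through by −15 gives the monic gcd s**3+7s**2−5s−75.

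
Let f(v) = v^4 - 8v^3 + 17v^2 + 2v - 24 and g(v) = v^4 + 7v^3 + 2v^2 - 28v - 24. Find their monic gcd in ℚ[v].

Apply the Euclidean algorithm:
  v^4 - 8v^3 + 17v^2 + 2v - 24 = (v^4 + 7v^3 + 2v^2 - 28v - 24) + (-15v^3 + 15v^2 + 30v)
  v^4 + 7v^3 + 2v^2 - 28v - 24 = (-(1/15)v - 8/15)(-15v^3 + 15v^2 + 30v) + (12v^2 - 12v - 24)
  -15v^3 + 15v^2 + 30v = (-(5/4)v)(12v^2 - 12v - 24) + (0)
Last nonzero remainder: 12v^2 - 12v - 24. Dividing through by 12 gives the monic gcd v^2 - v - 2.

v^2 - v - 2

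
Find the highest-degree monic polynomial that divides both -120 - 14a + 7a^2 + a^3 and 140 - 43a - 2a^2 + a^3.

-4 + a

Euclidean algorithm in ℚ[a]:
  a^3 + 7a^2 - 14a - 120 = (a^3 - 2a^2 - 43a + 140) + (9a^2 + 29a - 260)
  a^3 - 2a^2 - 43a + 140 = ((1/9)a - 47/81)(9a^2 + 29a - 260) + ((220/81)a - 880/81)
  9a^2 + 29a - 260 = ((729/220)a + 1053/44)((220/81)a - 880/81) + (0)
Last nonzero remainder: (220/81)a - 880/81. Dividing through by 220/81 gives the monic gcd a - 4.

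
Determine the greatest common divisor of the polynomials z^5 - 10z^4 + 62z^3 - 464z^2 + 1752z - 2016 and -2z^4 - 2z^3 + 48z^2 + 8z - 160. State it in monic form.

Repeated division with remainder:
  z^5 - 10z^4 + 62z^3 - 464z^2 + 1752z - 2016 = (-(1/2)z + 11/2)(-2z^4 - 2z^3 + 48z^2 + 8z - 160) + (97z^3 - 724z^2 + 1628z - 1136)
  -2z^4 - 2z^3 + 48z^2 + 8z - 160 = (-(2/97)z - 1642/9409)(97z^3 - 724z^2 + 1628z - 1136) + (-(421344/9409)z^2 + (2528064/9409)z - 3370752/9409)
  97z^3 - 724z^2 + 1628z - 1136 = (-(912673/421344)z + 668039/210672)(-(421344/9409)z^2 + (2528064/9409)z - 3370752/9409) + (0)
Last nonzero remainder: -(421344/9409)z^2 + (2528064/9409)z - 3370752/9409. Dividing through by -421344/9409 gives the monic gcd z^2 - 6z + 8.

z^2 - 6z + 8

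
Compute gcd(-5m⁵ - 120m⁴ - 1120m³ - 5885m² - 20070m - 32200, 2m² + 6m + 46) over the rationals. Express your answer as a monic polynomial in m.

Apply the Euclidean algorithm:
  -5m⁵ - 120m⁴ - 1120m³ - 5885m² - 20070m - 32200 = (-(5/2)m³ - (105/2)m² - 345m - 700)(2m² + 6m + 46) + (0)
Last nonzero remainder: 2m² + 6m + 46. Dividing through by 2 gives the monic gcd m² + 3m + 23.

m² + 3m + 23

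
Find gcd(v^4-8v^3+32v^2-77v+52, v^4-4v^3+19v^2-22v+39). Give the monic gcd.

v^2-3v+13

Apply the Euclidean algorithm:
  v^4-8v^3+32v^2-77v+52 = (v^4-4v^3+19v^2-22v+39) + (-4v^3+13v^2-55v+13)
  v^4-4v^3+19v^2-22v+39 = (-(1/4)v+3/16)(-4v^3+13v^2-55v+13) + ((45/16)v^2-(135/16)v+585/16)
  -4v^3+13v^2-55v+13 = (-(64/45)v+16/45)((45/16)v^2-(135/16)v+585/16) + (0)
Last nonzero remainder: (45/16)v^2-(135/16)v+585/16. Dividing through by 45/16 gives the monic gcd v^2-3v+13.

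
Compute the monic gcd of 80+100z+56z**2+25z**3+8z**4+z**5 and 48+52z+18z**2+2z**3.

8+6z+z**2

Euclidean algorithm in ℚ[z]:
  z**5+8z**4+25z**3+56z**2+100z+80 = ((1/2)z**2−(1/2)z+4)(2z**3+18z**2+52z+48) + (−14z**2−84z−112)
  2z**3+18z**2+52z+48 = (−(1/7)z−3/7)(−14z**2−84z−112) + (0)
Last nonzero remainder: −14z**2−84z−112. Dividing through by −14 gives the monic gcd z**2+6z+8.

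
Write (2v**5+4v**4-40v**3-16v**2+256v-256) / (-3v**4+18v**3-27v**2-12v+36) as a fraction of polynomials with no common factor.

(-2v**3-12v**2+64)/(3v**2-6v-9)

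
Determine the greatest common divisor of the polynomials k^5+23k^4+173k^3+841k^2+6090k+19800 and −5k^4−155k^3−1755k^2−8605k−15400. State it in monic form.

k^2+16k+55

Euclidean algorithm in ℚ[k]:
  k^5+23k^4+173k^3+841k^2+6090k+19800 = (−(1/5)k+8/5)(−5k^4−155k^3−1755k^2−8605k−15400) + (70k^3+1928k^2+16778k+44440)
  −5k^4−155k^3−1755k^2−8605k−15400 = (−(1/14)k−121/490)(70k^3+1928k^2+16778k+44440) + (−(19716/245)k^2−(315456/245)k−216876/49)
  70k^3+1928k^2+16778k+44440 = (−(8575/9858)k−49490/4929)(−(19716/245)k^2−(315456/245)k−216876/49) + (0)
Last nonzero remainder: −(19716/245)k^2−(315456/245)k−216876/49. Dividing through by −19716/245 gives the monic gcd k^2+16k+55.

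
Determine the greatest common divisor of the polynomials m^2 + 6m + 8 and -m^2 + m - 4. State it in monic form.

Repeated division with remainder:
  m^2 + 6m + 8 = (-1)(-m^2 + m - 4) + (7m + 4)
  -m^2 + m - 4 = (-(1/7)m + 11/49)(7m + 4) + (-240/49)
  7m + 4 = (-(343/240)m - 49/60)(-240/49) + (0)
The last nonzero remainder is the constant -240/49, so the polynomials are coprime and gcd = 1.

1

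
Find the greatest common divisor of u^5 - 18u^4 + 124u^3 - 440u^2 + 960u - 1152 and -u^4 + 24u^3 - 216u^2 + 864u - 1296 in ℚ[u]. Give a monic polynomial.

Apply the Euclidean algorithm:
  u^5 - 18u^4 + 124u^3 - 440u^2 + 960u - 1152 = (-u - 6)(-u^4 + 24u^3 - 216u^2 + 864u - 1296) + (52u^3 - 872u^2 + 4848u - 8928)
  -u^4 + 24u^3 - 216u^2 + 864u - 1296 = (-(1/52)u + 47/338)(52u^3 - 872u^2 + 4848u - 8928) + (-(256/169)u^2 + (3072/169)u - 9216/169)
  52u^3 - 872u^2 + 4848u - 8928 = (-(2197/64)u + 5239/32)(-(256/169)u^2 + (3072/169)u - 9216/169) + (0)
Last nonzero remainder: -(256/169)u^2 + (3072/169)u - 9216/169. Dividing through by -256/169 gives the monic gcd u^2 - 12u + 36.

u^2 - 12u + 36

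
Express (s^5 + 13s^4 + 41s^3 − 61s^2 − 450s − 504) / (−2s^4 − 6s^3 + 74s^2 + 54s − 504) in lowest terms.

(−s^2 − 6s − 8)/(2s − 8)

Apply the Euclidean algorithm:
  s^5 + 13s^4 + 41s^3 − 61s^2 − 450s − 504 = (−(1/2)s − 5)(−2s^4 − 6s^3 + 74s^2 + 54s − 504) + (48s^3 + 336s^2 − 432s − 3024)
  −2s^4 − 6s^3 + 74s^2 + 54s − 504 = (−(1/24)s + 1/6)(48s^3 + 336s^2 − 432s − 3024) + (0)
Last nonzero remainder: 48s^3 + 336s^2 − 432s − 3024. Dividing through by 48 gives the monic gcd s^3 + 7s^2 − 9s − 63.
Cancel s^3 + 7s^2 − 9s − 63 from numerator and denominator to get the reduced form.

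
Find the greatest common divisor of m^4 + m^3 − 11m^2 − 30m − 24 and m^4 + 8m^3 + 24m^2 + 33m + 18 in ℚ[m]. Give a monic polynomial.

m^3 + 5m^2 + 9m + 6

Repeated division with remainder:
  m^4 + m^3 − 11m^2 − 30m − 24 = (m^4 + 8m^3 + 24m^2 + 33m + 18) + (−7m^3 − 35m^2 − 63m − 42)
  m^4 + 8m^3 + 24m^2 + 33m + 18 = (−(1/7)m − 3/7)(−7m^3 − 35m^2 − 63m − 42) + (0)
Last nonzero remainder: −7m^3 − 35m^2 − 63m − 42. Dividing through by −7 gives the monic gcd m^3 + 5m^2 + 9m + 6.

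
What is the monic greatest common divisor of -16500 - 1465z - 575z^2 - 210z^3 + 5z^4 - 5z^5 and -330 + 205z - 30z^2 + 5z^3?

By polynomial division,
  -5z^5 + 5z^4 - 210z^3 - 575z^2 - 1465z - 16500 = (-z^2 - 5z - 31)(5z^3 - 30z^2 + 205z - 330) + (-810z^2 + 3240z - 26730)
  5z^3 - 30z^2 + 205z - 330 = (-(1/162)z + 1/81)(-810z^2 + 3240z - 26730) + (0)
Last nonzero remainder: -810z^2 + 3240z - 26730. Dividing through by -810 gives the monic gcd z^2 - 4z + 33.

33 - 4z + z^2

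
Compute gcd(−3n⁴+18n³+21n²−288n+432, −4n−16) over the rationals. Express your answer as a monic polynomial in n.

n+4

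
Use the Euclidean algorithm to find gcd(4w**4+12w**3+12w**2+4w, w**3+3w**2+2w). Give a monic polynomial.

w**2+w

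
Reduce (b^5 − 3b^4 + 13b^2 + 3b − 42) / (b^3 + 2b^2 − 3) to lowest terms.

Euclidean algorithm in ℚ[b]:
  b^5 − 3b^4 + 13b^2 + 3b − 42 = (b^2 − 5b + 10)(b^3 + 2b^2 − 3) + (−4b^2 − 12b − 12)
  b^3 + 2b^2 − 3 = (−(1/4)b + 1/4)(−4b^2 − 12b − 12) + (0)
Last nonzero remainder: −4b^2 − 12b − 12. Dividing through by −4 gives the monic gcd b^2 + 3b + 3.
Cancel b^2 + 3b + 3 from numerator and denominator to get the reduced form.

(b^3 − 6b^2 + 15b − 14)/(b − 1)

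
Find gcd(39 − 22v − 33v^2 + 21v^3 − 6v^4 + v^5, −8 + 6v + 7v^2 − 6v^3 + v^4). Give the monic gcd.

−1 + v^2

Repeated division with remainder:
  v^5 − 6v^4 + 21v^3 − 33v^2 − 22v + 39 = (v)(v^4 − 6v^3 + 7v^2 + 6v − 8) + (14v^3 − 39v^2 − 14v + 39)
  v^4 − 6v^3 + 7v^2 + 6v − 8 = ((1/14)v − 45/196)(14v^3 − 39v^2 − 14v + 39) + (−(187/196)v^2 + 187/196)
  14v^3 − 39v^2 − 14v + 39 = (−(2744/187)v + 7644/187)(−(187/196)v^2 + 187/196) + (0)
Last nonzero remainder: −(187/196)v^2 + 187/196. Dividing through by −187/196 gives the monic gcd v^2 − 1.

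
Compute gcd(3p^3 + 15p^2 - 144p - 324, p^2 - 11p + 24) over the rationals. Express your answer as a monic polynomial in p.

1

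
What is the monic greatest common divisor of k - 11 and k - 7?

By polynomial division,
  k - 11 = (k - 7) + (-4)
  k - 7 = (-(1/4)k + 7/4)(-4) + (0)
The last nonzero remainder is the constant -4, so the polynomials are coprime and gcd = 1.

1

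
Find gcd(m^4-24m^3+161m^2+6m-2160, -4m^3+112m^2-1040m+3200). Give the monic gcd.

Euclidean algorithm in ℚ[m]:
  m^4-24m^3+161m^2+6m-2160 = (-(1/4)m-1)(-4m^3+112m^2-1040m+3200) + (13m^2-234m+1040)
  -4m^3+112m^2-1040m+3200 = (-(4/13)m+40/13)(13m^2-234m+1040) + (0)
Last nonzero remainder: 13m^2-234m+1040. Dividing through by 13 gives the monic gcd m^2-18m+80.

m^2-18m+80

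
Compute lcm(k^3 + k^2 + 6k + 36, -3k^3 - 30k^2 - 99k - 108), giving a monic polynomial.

k^5 + 8k^4 + 25k^3 + 90k^2 + 324k + 432

Repeated division with remainder:
  k^3 + k^2 + 6k + 36 = (-1/3)(-3k^3 - 30k^2 - 99k - 108) + (-9k^2 - 27k)
  -3k^3 - 30k^2 - 99k - 108 = ((1/3)k + 7/3)(-9k^2 - 27k) + (-36k - 108)
  -9k^2 - 27k = ((1/4)k)(-36k - 108) + (0)
Last nonzero remainder: -36k - 108. Dividing through by -36 gives the monic gcd k + 3.
Then lcm(f, g) = f·g / gcd(f, g); expanding and making the result monic gives the answer.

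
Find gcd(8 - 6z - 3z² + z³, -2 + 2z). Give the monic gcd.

-1 + z

Repeated division with remainder:
  z³ - 3z² - 6z + 8 = ((1/2)z² - z - 4)(2z - 2) + (0)
Last nonzero remainder: 2z - 2. Dividing through by 2 gives the monic gcd z - 1.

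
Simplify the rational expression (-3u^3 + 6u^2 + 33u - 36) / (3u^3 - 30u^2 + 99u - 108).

(-u^2 - 2u + 3)/(u^2 - 6u + 9)

Euclidean algorithm in ℚ[u]:
  -3u^3 + 6u^2 + 33u - 36 = (-1)(3u^3 - 30u^2 + 99u - 108) + (-24u^2 + 132u - 144)
  3u^3 - 30u^2 + 99u - 108 = (-(1/8)u + 9/16)(-24u^2 + 132u - 144) + ((27/4)u - 27)
  -24u^2 + 132u - 144 = (-(32/9)u + 16/3)((27/4)u - 27) + (0)
Last nonzero remainder: (27/4)u - 27. Dividing through by 27/4 gives the monic gcd u - 4.
Cancel u - 4 from numerator and denominator to get the reduced form.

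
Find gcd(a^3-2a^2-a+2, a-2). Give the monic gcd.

a-2

Euclidean algorithm in ℚ[a]:
  a^3-2a^2-a+2 = (a^2-1)(a-2) + (0)
The last nonzero remainder a-2 is already monic.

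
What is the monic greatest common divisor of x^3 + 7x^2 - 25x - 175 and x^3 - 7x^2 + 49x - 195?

Repeated division with remainder:
  x^3 + 7x^2 - 25x - 175 = (x^3 - 7x^2 + 49x - 195) + (14x^2 - 74x + 20)
  x^3 - 7x^2 + 49x - 195 = ((1/14)x - 6/49)(14x^2 - 74x + 20) + ((1887/49)x - 9435/49)
  14x^2 - 74x + 20 = ((686/1887)x - 196/1887)((1887/49)x - 9435/49) + (0)
Last nonzero remainder: (1887/49)x - 9435/49. Dividing through by 1887/49 gives the monic gcd x - 5.

x - 5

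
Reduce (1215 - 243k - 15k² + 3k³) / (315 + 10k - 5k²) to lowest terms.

Apply the Euclidean algorithm:
  3k³ - 15k² - 243k + 1215 = (-(3/5)k + 9/5)(-5k² + 10k + 315) + (-72k + 648)
  -5k² + 10k + 315 = ((5/72)k + 35/72)(-72k + 648) + (0)
Last nonzero remainder: -72k + 648. Dividing through by -72 gives the monic gcd k - 9.
Cancel k - 9 from numerator and denominator to get the reduced form.

(135 - 12k - 3k²)/(35 + 5k)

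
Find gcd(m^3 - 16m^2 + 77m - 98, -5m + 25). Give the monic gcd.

1

Apply the Euclidean algorithm:
  m^3 - 16m^2 + 77m - 98 = (-(1/5)m^2 + (11/5)m - 22/5)(-5m + 25) + (12)
  -5m + 25 = (-(5/12)m + 25/12)(12) + (0)
The last nonzero remainder is the constant 12, so the polynomials are coprime and gcd = 1.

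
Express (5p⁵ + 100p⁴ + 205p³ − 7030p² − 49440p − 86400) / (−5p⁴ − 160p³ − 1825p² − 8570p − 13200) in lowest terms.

(−p² + p + 72)/(p + 11)

Apply the Euclidean algorithm:
  5p⁵ + 100p⁴ + 205p³ − 7030p² − 49440p − 86400 = (−p + 12)(−5p⁴ − 160p³ − 1825p² − 8570p − 13200) + (300p³ + 6300p² + 40200p + 72000)
  −5p⁴ − 160p³ − 1825p² − 8570p − 13200 = (−(1/60)p − 11/60)(300p³ + 6300p² + 40200p + 72000) + (0)
Last nonzero remainder: 300p³ + 6300p² + 40200p + 72000. Dividing through by 300 gives the monic gcd p³ + 21p² + 134p + 240.
Cancel p³ + 21p² + 134p + 240 from numerator and denominator to get the reduced form.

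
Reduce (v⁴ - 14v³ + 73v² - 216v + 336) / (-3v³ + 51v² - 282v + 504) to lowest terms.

Euclidean algorithm in ℚ[v]:
  v⁴ - 14v³ + 73v² - 216v + 336 = (-(1/3)v - 1)(-3v³ + 51v² - 282v + 504) + (30v² - 330v + 840)
  -3v³ + 51v² - 282v + 504 = (-(1/10)v + 3/5)(30v² - 330v + 840) + (0)
Last nonzero remainder: 30v² - 330v + 840. Dividing through by 30 gives the monic gcd v² - 11v + 28.
Cancel v² - 11v + 28 from numerator and denominator to get the reduced form.

(-v² + 3v - 12)/(3v - 18)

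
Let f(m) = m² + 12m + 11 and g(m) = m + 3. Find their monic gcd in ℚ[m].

1

Apply the Euclidean algorithm:
  m² + 12m + 11 = (m + 9)(m + 3) + (−16)
  m + 3 = (−(1/16)m − 3/16)(−16) + (0)
The last nonzero remainder is the constant −16, so the polynomials are coprime and gcd = 1.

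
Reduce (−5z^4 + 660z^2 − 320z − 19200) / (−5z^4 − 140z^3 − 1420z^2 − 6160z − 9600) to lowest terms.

(z^2 − 16z + 64)/(z^2 + 12z + 32)

Euclidean algorithm in ℚ[z]:
  −5z^4 + 660z^2 − 320z − 19200 = (−5z^4 − 140z^3 − 1420z^2 − 6160z − 9600) + (140z^3 + 2080z^2 + 5840z − 9600)
  −5z^4 − 140z^3 − 1420z^2 − 6160z − 9600 = (−(1/28)z − 23/49)(140z^3 + 2080z^2 + 5840z − 9600) + (−(11520/49)z^2 − (184320/49)z − 691200/49)
  140z^3 + 2080z^2 + 5840z − 9600 = (−(343/576)z + 49/72)(−(11520/49)z^2 − (184320/49)z − 691200/49) + (0)
Last nonzero remainder: −(11520/49)z^2 − (184320/49)z − 691200/49. Dividing through by −11520/49 gives the monic gcd z^2 + 16z + 60.
Cancel z^2 + 16z + 60 from numerator and denominator to get the reduced form.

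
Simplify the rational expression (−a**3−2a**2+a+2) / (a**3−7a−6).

(−a+1)/(a−3)

By polynomial division,
  −a**3−2a**2+a+2 = (−1)(a**3−7a−6) + (−2a**2−6a−4)
  a**3−7a−6 = (−(1/2)a+3/2)(−2a**2−6a−4) + (0)
Last nonzero remainder: −2a**2−6a−4. Dividing through by −2 gives the monic gcd a**2+3a+2.
Cancel a**2+3a+2 from numerator and denominator to get the reduced form.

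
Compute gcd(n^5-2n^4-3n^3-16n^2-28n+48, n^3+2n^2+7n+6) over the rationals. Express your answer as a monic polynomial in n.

Repeated division with remainder:
  n^5-2n^4-3n^3-16n^2-28n+48 = (n^2-4n-2)(n^3+2n^2+7n+6) + (10n^2+10n+60)
  n^3+2n^2+7n+6 = ((1/10)n+1/10)(10n^2+10n+60) + (0)
Last nonzero remainder: 10n^2+10n+60. Dividing through by 10 gives the monic gcd n^2+n+6.

n^2+n+6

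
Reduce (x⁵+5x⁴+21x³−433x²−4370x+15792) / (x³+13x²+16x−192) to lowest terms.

(x³+45x−658)/(x+8)

By polynomial division,
  x⁵+5x⁴+21x³−433x²−4370x+15792 = (x²−8x+109)(x³+13x²+16x−192) + (−1530x²−7650x+36720)
  x³+13x²+16x−192 = (−(1/1530)x−4/765)(−1530x²−7650x+36720) + (0)
Last nonzero remainder: −1530x²−7650x+36720. Dividing through by −1530 gives the monic gcd x²+5x−24.
Cancel x²+5x−24 from numerator and denominator to get the reduced form.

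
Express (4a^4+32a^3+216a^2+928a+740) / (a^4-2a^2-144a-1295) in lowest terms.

By polynomial division,
  4a^4+32a^3+216a^2+928a+740 = (4)(a^4-2a^2-144a-1295) + (32a^3+224a^2+1504a+5920)
  a^4-2a^2-144a-1295 = ((1/32)a-7/32)(32a^3+224a^2+1504a+5920) + (0)
Last nonzero remainder: 32a^3+224a^2+1504a+5920. Dividing through by 32 gives the monic gcd a^3+7a^2+47a+185.
Cancel a^3+7a^2+47a+185 from numerator and denominator to get the reduced form.

(4a+4)/(a-7)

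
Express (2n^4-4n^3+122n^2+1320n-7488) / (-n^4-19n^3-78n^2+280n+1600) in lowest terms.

Euclidean algorithm in ℚ[n]:
  2n^4-4n^3+122n^2+1320n-7488 = (-2)(-n^4-19n^3-78n^2+280n+1600) + (-42n^3-34n^2+1880n-4288)
  -n^4-19n^3-78n^2+280n+1600 = ((1/42)n+191/441)(-42n^3-34n^2+1880n-4288) + (-(47644/441)n^2-(190576/441)n+1524608/441)
  -42n^3-34n^2+1880n-4288 = ((9261/23822)n-29547/23822)(-(47644/441)n^2-(190576/441)n+1524608/441) + (0)
Last nonzero remainder: -(47644/441)n^2-(190576/441)n+1524608/441. Dividing through by -47644/441 gives the monic gcd n^2+4n-32.
Cancel n^2+4n-32 from numerator and denominator to get the reduced form.

(-2n^2+12n-234)/(n^2+15n+50)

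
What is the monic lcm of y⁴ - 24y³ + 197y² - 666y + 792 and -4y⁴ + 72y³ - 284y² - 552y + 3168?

By polynomial division,
  y⁴ - 24y³ + 197y² - 666y + 792 = (-1/4)(-4y⁴ + 72y³ - 284y² - 552y + 3168) + (-6y³ + 126y² - 804y + 1584)
  -4y⁴ + 72y³ - 284y² - 552y + 3168 = ((2/3)y + 2)(-6y³ + 126y² - 804y + 1584) + (0)
Last nonzero remainder: -6y³ + 126y² - 804y + 1584. Dividing through by -6 gives the monic gcd y³ - 21y² + 134y - 264.
Then lcm(f, g) = f·g / gcd(f, g); expanding and making the result monic gives the answer.

y⁵ - 21y⁴ + 125y³ - 75y² - 1206y + 2376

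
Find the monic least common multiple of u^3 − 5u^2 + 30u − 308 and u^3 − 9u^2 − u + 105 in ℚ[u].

By polynomial division,
  u^3 − 5u^2 + 30u − 308 = (u^3 − 9u^2 − u + 105) + (4u^2 + 31u − 413)
  u^3 − 9u^2 − u + 105 = ((1/4)u − 67/16)(4u^2 + 31u − 413) + ((3713/16)u − 25991/16)
  4u^2 + 31u − 413 = ((64/3713)u + 944/3713)((3713/16)u − 25991/16) + (0)
Last nonzero remainder: (3713/16)u − 25991/16. Dividing through by 3713/16 gives the monic gcd u − 7.
Then lcm(f, g) = f·g / gcd(f, g); expanding and making the result monic gives the answer.

u^5 − 7u^4 + 25u^3 − 293u^2 + 166u + 4620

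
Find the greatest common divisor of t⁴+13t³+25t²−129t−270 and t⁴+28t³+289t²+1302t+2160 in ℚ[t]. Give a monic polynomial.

t²+14t+45

Apply the Euclidean algorithm:
  t⁴+13t³+25t²−129t−270 = (t⁴+28t³+289t²+1302t+2160) + (−15t³−264t²−1431t−2430)
  t⁴+28t³+289t²+1302t+2160 = (−(1/15)t−52/75)(−15t³−264t²−1431t−2430) + ((264/25)t²+(3696/25)t+2376/5)
  −15t³−264t²−1431t−2430 = (−(125/88)t−225/44)((264/25)t²+(3696/25)t+2376/5) + (0)
Last nonzero remainder: (264/25)t²+(3696/25)t+2376/5. Dividing through by 264/25 gives the monic gcd t²+14t+45.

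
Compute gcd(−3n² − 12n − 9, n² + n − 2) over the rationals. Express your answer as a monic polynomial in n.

Repeated division with remainder:
  −3n² − 12n − 9 = (−3)(n² + n − 2) + (−9n − 15)
  n² + n − 2 = (−(1/9)n + 2/27)(−9n − 15) + (−8/9)
  −9n − 15 = ((81/8)n + 135/8)(−8/9) + (0)
The last nonzero remainder is the constant −8/9, so the polynomials are coprime and gcd = 1.

1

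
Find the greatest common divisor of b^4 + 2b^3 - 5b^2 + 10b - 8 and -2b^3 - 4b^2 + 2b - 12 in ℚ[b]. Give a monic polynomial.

b^2 - b + 2

Repeated division with remainder:
  b^4 + 2b^3 - 5b^2 + 10b - 8 = (-(1/2)b)(-2b^3 - 4b^2 + 2b - 12) + (-4b^2 + 4b - 8)
  -2b^3 - 4b^2 + 2b - 12 = ((1/2)b + 3/2)(-4b^2 + 4b - 8) + (0)
Last nonzero remainder: -4b^2 + 4b - 8. Dividing through by -4 gives the monic gcd b^2 - b + 2.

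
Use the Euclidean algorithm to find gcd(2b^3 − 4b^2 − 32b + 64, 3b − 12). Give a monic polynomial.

b − 4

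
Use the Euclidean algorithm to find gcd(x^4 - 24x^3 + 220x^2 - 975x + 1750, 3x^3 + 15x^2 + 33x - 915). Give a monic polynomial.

x - 5

Euclidean algorithm in ℚ[x]:
  x^4 - 24x^3 + 220x^2 - 975x + 1750 = ((1/3)x - 29/3)(3x^3 + 15x^2 + 33x - 915) + (354x^2 - 351x - 7095)
  3x^3 + 15x^2 + 33x - 915 = ((1/118)x + 707/13924)(354x^2 - 351x - 7095) + ((1544859/13924)x - 7724295/13924)
  354x^2 - 351x - 7095 = ((1643032/514953)x + 6586052/514953)((1544859/13924)x - 7724295/13924) + (0)
Last nonzero remainder: (1544859/13924)x - 7724295/13924. Dividing through by 1544859/13924 gives the monic gcd x - 5.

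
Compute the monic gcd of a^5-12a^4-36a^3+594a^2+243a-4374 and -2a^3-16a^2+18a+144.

a^2-9

Euclidean algorithm in ℚ[a]:
  a^5-12a^4-36a^3+594a^2+243a-4374 = (-(1/2)a^2+10a-133/2)(-2a^3-16a^2+18a+144) + (-578a^2+5202)
  -2a^3-16a^2+18a+144 = ((1/289)a+8/289)(-578a^2+5202) + (0)
Last nonzero remainder: -578a^2+5202. Dividing through by -578 gives the monic gcd a^2-9.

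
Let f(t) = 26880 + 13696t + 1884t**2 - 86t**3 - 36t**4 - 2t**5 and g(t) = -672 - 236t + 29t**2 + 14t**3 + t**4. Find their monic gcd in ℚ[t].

56 + 15t + t**2

Apply the Euclidean algorithm:
  -2t**5 - 36t**4 - 86t**3 + 1884t**2 + 13696t + 26880 = (-2t - 8)(t**4 + 14t**3 + 29t**2 - 236t - 672) + (84t**3 + 1644t**2 + 10464t + 21504)
  t**4 + 14t**3 + 29t**2 - 236t - 672 = ((1/84)t - 13/196)(84t**3 + 1644t**2 + 10464t + 21504) + ((660/49)t**2 + (9900/49)t + 5280/7)
  84t**3 + 1644t**2 + 10464t + 21504 = ((343/55)t + 1568/55)((660/49)t**2 + (9900/49)t + 5280/7) + (0)
Last nonzero remainder: (660/49)t**2 + (9900/49)t + 5280/7. Dividing through by 660/49 gives the monic gcd t**2 + 15t + 56.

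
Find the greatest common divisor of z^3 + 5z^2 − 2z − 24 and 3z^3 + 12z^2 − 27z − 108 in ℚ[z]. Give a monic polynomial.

z^2 + 7z + 12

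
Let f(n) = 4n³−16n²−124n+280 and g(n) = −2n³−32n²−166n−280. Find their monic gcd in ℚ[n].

Apply the Euclidean algorithm:
  4n³−16n²−124n+280 = (−2)(−2n³−32n²−166n−280) + (−80n²−456n−280)
  −2n³−32n²−166n−280 = ((1/40)n+103/400)(−80n²−456n−280) + (−(2079/50)n−2079/10)
  −80n²−456n−280 = ((4000/2079)n+400/297)(−(2079/50)n−2079/10) + (0)
Last nonzero remainder: −(2079/50)n−2079/10. Dividing through by −2079/50 gives the monic gcd n+5.

n+5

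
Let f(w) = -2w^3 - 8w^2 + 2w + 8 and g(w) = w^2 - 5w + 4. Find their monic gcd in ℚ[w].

w - 1

Repeated division with remainder:
  -2w^3 - 8w^2 + 2w + 8 = (-2w - 18)(w^2 - 5w + 4) + (-80w + 80)
  w^2 - 5w + 4 = (-(1/80)w + 1/20)(-80w + 80) + (0)
Last nonzero remainder: -80w + 80. Dividing through by -80 gives the monic gcd w - 1.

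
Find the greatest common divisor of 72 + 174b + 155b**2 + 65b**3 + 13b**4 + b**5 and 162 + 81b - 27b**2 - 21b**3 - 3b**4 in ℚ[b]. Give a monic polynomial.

9 + 6b + b**2

By polynomial division,
  b**5 + 13b**4 + 65b**3 + 155b**2 + 174b + 72 = (-(1/3)b - 2)(-3b**4 - 21b**3 - 27b**2 + 81b + 162) + (14b**3 + 128b**2 + 390b + 396)
  -3b**4 - 21b**3 - 27b**2 + 81b + 162 = (-(3/14)b + 45/98)(14b**3 + 128b**2 + 390b + 396) + (-(108/49)b**2 - (648/49)b - 972/49)
  14b**3 + 128b**2 + 390b + 396 = (-(343/54)b - 539/27)(-(108/49)b**2 - (648/49)b - 972/49) + (0)
Last nonzero remainder: -(108/49)b**2 - (648/49)b - 972/49. Dividing through by -108/49 gives the monic gcd b**2 + 6b + 9.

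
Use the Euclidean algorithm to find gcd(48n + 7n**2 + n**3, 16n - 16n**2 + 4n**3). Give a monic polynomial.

Repeated division with remainder:
  n**3 + 7n**2 + 48n = (1/4)(4n**3 - 16n**2 + 16n) + (11n**2 + 44n)
  4n**3 - 16n**2 + 16n = ((4/11)n - 32/11)(11n**2 + 44n) + (144n)
  11n**2 + 44n = ((11/144)n + 11/36)(144n) + (0)
Last nonzero remainder: 144n. Dividing through by 144 gives the monic gcd n.

n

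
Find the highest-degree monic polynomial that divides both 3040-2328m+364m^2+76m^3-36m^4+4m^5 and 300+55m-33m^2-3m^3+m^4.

Repeated division with remainder:
  4m^5-36m^4+76m^3+364m^2-2328m+3040 = (4m-24)(m^4-3m^3-33m^2+55m+300) + (136m^3-648m^2-2208m+10240)
  m^4-3m^3-33m^2+55m+300 = ((1/136)m+15/1156)(136m^3-648m^2-2208m+10240) + (-(2415/289)m^2+(2415/289)m+48300/289)
  136m^3-648m^2-2208m+10240 = (-(39304/2415)m+147968/2415)(-(2415/289)m^2+(2415/289)m+48300/289) + (0)
Last nonzero remainder: -(2415/289)m^2+(2415/289)m+48300/289. Dividing through by -2415/289 gives the monic gcd m^2-m-20.

-20-m+m^2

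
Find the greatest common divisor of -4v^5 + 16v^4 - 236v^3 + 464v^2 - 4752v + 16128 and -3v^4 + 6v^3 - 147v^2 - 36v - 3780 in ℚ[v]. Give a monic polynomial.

v^2 + 4v + 28

Apply the Euclidean algorithm:
  -4v^5 + 16v^4 - 236v^3 + 464v^2 - 4752v + 16128 = ((4/3)v - 8/3)(-3v^4 + 6v^3 - 147v^2 - 36v - 3780) + (-24v^3 + 120v^2 + 192v + 6048)
  -3v^4 + 6v^3 - 147v^2 - 36v - 3780 = ((1/8)v + 3/8)(-24v^3 + 120v^2 + 192v + 6048) + (-216v^2 - 864v - 6048)
  -24v^3 + 120v^2 + 192v + 6048 = ((1/9)v - 1)(-216v^2 - 864v - 6048) + (0)
Last nonzero remainder: -216v^2 - 864v - 6048. Dividing through by -216 gives the monic gcd v^2 + 4v + 28.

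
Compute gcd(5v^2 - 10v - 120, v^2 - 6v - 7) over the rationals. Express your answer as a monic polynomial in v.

1

Apply the Euclidean algorithm:
  5v^2 - 10v - 120 = (5)(v^2 - 6v - 7) + (20v - 85)
  v^2 - 6v - 7 = ((1/20)v - 7/80)(20v - 85) + (-231/16)
  20v - 85 = (-(320/231)v + 1360/231)(-231/16) + (0)
The last nonzero remainder is the constant -231/16, so the polynomials are coprime and gcd = 1.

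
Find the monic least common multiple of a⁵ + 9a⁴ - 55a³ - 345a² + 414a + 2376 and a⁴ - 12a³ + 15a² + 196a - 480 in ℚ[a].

a⁷ - 4a⁶ - 132a⁵ + 730a⁴ + 2699a³ - 16806a² - 14328a + 95040

Euclidean algorithm in ℚ[a]:
  a⁵ + 9a⁴ - 55a³ - 345a² + 414a + 2376 = (a + 21)(a⁴ - 12a³ + 15a² + 196a - 480) + (182a³ - 856a² - 3222a + 12456)
  a⁴ - 12a³ + 15a² + 196a - 480 = ((1/182)a - 332/8281)(182a³ - 856a² - 3222a + 12456) + (-(13376/8281)a² - (13376/8281)a + 160512/8281)
  182a³ - 856a² - 3222a + 12456 = (-(753571/6688)a + 4297839/6688)(-(13376/8281)a² - (13376/8281)a + 160512/8281) + (0)
Last nonzero remainder: -(13376/8281)a² - (13376/8281)a + 160512/8281. Dividing through by -13376/8281 gives the monic gcd a² + a - 12.
Then lcm(f, g) = f·g / gcd(f, g); expanding and making the result monic gives the answer.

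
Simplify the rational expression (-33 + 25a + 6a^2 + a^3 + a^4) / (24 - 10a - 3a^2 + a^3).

Euclidean algorithm in ℚ[a]:
  a^4 + a^3 + 6a^2 + 25a - 33 = (a + 4)(a^3 - 3a^2 - 10a + 24) + (28a^2 + 41a - 129)
  a^3 - 3a^2 - 10a + 24 = ((1/28)a - 125/784)(28a^2 + 41a - 129) + ((897/784)a + 2691/784)
  28a^2 + 41a - 129 = ((21952/897)a - 33712/897)((897/784)a + 2691/784) + (0)
Last nonzero remainder: (897/784)a + 2691/784. Dividing through by 897/784 gives the monic gcd a + 3.
Cancel a + 3 from numerator and denominator to get the reduced form.

(-11 + 12a - 2a^2 + a^3)/(8 - 6a + a^2)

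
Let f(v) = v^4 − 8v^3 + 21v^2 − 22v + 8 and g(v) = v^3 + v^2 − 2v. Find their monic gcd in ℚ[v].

v − 1

Apply the Euclidean algorithm:
  v^4 − 8v^3 + 21v^2 − 22v + 8 = (v − 9)(v^3 + v^2 − 2v) + (32v^2 − 40v + 8)
  v^3 + v^2 − 2v = ((1/32)v + 9/128)(32v^2 − 40v + 8) + ((9/16)v − 9/16)
  32v^2 − 40v + 8 = ((512/9)v − 128/9)((9/16)v − 9/16) + (0)
Last nonzero remainder: (9/16)v − 9/16. Dividing through by 9/16 gives the monic gcd v − 1.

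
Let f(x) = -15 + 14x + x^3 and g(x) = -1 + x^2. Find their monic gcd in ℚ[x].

-1 + x

Euclidean algorithm in ℚ[x]:
  x^3 + 14x - 15 = (x)(x^2 - 1) + (15x - 15)
  x^2 - 1 = ((1/15)x + 1/15)(15x - 15) + (0)
Last nonzero remainder: 15x - 15. Dividing through by 15 gives the monic gcd x - 1.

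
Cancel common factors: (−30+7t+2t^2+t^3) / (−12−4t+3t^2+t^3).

(15+4t+t^2)/(6+5t+t^2)

Apply the Euclidean algorithm:
  t^3+2t^2+7t−30 = (t^3+3t^2−4t−12) + (−t^2+11t−18)
  t^3+3t^2−4t−12 = (−t−14)(−t^2+11t−18) + (132t−264)
  −t^2+11t−18 = (−(1/132)t+3/44)(132t−264) + (0)
Last nonzero remainder: 132t−264. Dividing through by 132 gives the monic gcd t−2.
Cancel t−2 from numerator and denominator to get the reduced form.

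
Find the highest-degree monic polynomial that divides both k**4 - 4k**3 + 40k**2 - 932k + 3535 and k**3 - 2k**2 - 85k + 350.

By polynomial division,
  k**4 - 4k**3 + 40k**2 - 932k + 3535 = (k - 2)(k**3 - 2k**2 - 85k + 350) + (121k**2 - 1452k + 4235)
  k**3 - 2k**2 - 85k + 350 = ((1/121)k + 10/121)(121k**2 - 1452k + 4235) + (0)
Last nonzero remainder: 121k**2 - 1452k + 4235. Dividing through by 121 gives the monic gcd k**2 - 12k + 35.

k**2 - 12k + 35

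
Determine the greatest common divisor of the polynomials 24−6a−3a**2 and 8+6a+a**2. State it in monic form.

By polynomial division,
  −3a**2−6a+24 = (−3)(a**2+6a+8) + (12a+48)
  a**2+6a+8 = ((1/12)a+1/6)(12a+48) + (0)
Last nonzero remainder: 12a+48. Dividing through by 12 gives the monic gcd a+4.

4+a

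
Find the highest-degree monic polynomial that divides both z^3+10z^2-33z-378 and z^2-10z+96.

Apply the Euclidean algorithm:
  z^3+10z^2-33z-378 = (z+20)(z^2-10z+96) + (71z-2298)
  z^2-10z+96 = ((1/71)z+1588/5041)(71z-2298) + (4133160/5041)
  71z-2298 = ((357911/4133160)z-1930703/688860)(4133160/5041) + (0)
The last nonzero remainder is the constant 4133160/5041, so the polynomials are coprime and gcd = 1.

1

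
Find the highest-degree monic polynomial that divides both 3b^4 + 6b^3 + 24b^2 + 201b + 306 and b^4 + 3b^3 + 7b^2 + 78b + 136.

b^3 - b^2 + 11b + 34

By polynomial division,
  3b^4 + 6b^3 + 24b^2 + 201b + 306 = (3)(b^4 + 3b^3 + 7b^2 + 78b + 136) + (-3b^3 + 3b^2 - 33b - 102)
  b^4 + 3b^3 + 7b^2 + 78b + 136 = (-(1/3)b - 4/3)(-3b^3 + 3b^2 - 33b - 102) + (0)
Last nonzero remainder: -3b^3 + 3b^2 - 33b - 102. Dividing through by -3 gives the monic gcd b^3 - b^2 + 11b + 34.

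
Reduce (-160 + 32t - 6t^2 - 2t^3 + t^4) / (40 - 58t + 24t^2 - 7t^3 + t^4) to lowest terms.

Apply the Euclidean algorithm:
  t^4 - 2t^3 - 6t^2 + 32t - 160 = (t^4 - 7t^3 + 24t^2 - 58t + 40) + (5t^3 - 30t^2 + 90t - 200)
  t^4 - 7t^3 + 24t^2 - 58t + 40 = ((1/5)t - 1/5)(5t^3 - 30t^2 + 90t - 200) + (0)
Last nonzero remainder: 5t^3 - 30t^2 + 90t - 200. Dividing through by 5 gives the monic gcd t^3 - 6t^2 + 18t - 40.
Cancel t^3 - 6t^2 + 18t - 40 from numerator and denominator to get the reduced form.

(4 + t)/(-1 + t)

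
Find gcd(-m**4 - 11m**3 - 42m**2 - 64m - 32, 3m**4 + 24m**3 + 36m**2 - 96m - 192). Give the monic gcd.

m**3 + 10m**2 + 32m + 32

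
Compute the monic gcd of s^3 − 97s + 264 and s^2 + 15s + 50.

1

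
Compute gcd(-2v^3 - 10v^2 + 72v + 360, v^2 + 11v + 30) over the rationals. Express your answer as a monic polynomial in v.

By polynomial division,
  -2v^3 - 10v^2 + 72v + 360 = (-2v + 12)(v^2 + 11v + 30) + (0)
The last nonzero remainder v^2 + 11v + 30 is already monic.

v^2 + 11v + 30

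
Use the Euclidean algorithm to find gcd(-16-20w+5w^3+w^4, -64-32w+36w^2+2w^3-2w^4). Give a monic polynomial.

Repeated division with remainder:
  w^4+5w^3-20w-16 = (-1/2)(-2w^4+2w^3+36w^2-32w-64) + (6w^3+18w^2-36w-48)
  -2w^4+2w^3+36w^2-32w-64 = (-(1/3)w+4/3)(6w^3+18w^2-36w-48) + (0)
Last nonzero remainder: 6w^3+18w^2-36w-48. Dividing through by 6 gives the monic gcd w^3+3w^2-6w-8.

-8-6w+3w^2+w^3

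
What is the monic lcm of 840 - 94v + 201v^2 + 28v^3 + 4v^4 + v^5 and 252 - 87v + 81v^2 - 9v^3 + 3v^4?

17640 - 3654v + 5249v^2 + 92v^3 + 229v^4 + 41v^5 + 2v^6 + v^7

Repeated division with remainder:
  v^5 + 4v^4 + 28v^3 + 201v^2 - 94v + 840 = ((1/3)v + 7/3)(3v^4 - 9v^3 + 81v^2 - 87v + 252) + (22v^3 + 41v^2 + 25v + 252)
  3v^4 - 9v^3 + 81v^2 - 87v + 252 = ((3/22)v - 321/484)(22v^3 + 41v^2 + 25v + 252) + ((50715/484)v^2 - (50715/484)v + 50715/121)
  22v^3 + 41v^2 + 25v + 252 = ((10648/50715)v + 484/805)((50715/484)v^2 - (50715/484)v + 50715/121) + (0)
Last nonzero remainder: (50715/484)v^2 - (50715/484)v + 50715/121. Dividing through by 50715/484 gives the monic gcd v^2 - v + 4.
Then lcm(f, g) = f·g / gcd(f, g); expanding and making the result monic gives the answer.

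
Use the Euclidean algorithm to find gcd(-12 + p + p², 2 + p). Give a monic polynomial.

1

By polynomial division,
  p² + p - 12 = (p - 1)(p + 2) + (-10)
  p + 2 = (-(1/10)p - 1/5)(-10) + (0)
The last nonzero remainder is the constant -10, so the polynomials are coprime and gcd = 1.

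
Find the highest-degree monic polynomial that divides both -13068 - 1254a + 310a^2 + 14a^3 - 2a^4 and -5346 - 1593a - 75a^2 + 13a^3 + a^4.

-594 - 111a + 4a^2 + a^3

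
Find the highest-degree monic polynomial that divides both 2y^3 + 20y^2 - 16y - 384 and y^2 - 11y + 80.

1

By polynomial division,
  2y^3 + 20y^2 - 16y - 384 = (2y + 42)(y^2 - 11y + 80) + (286y - 3744)
  y^2 - 11y + 80 = ((1/286)y + 23/3146)(286y - 3744) + (12992/121)
  286y - 3744 = ((17303/6496)y - 14157/406)(12992/121) + (0)
The last nonzero remainder is the constant 12992/121, so the polynomials are coprime and gcd = 1.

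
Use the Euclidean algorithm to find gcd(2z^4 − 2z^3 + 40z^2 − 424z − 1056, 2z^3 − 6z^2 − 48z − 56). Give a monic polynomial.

z + 2

Repeated division with remainder:
  2z^4 − 2z^3 + 40z^2 − 424z − 1056 = (z + 2)(2z^3 − 6z^2 − 48z − 56) + (100z^2 − 272z − 944)
  2z^3 − 6z^2 − 48z − 56 = ((1/50)z − 7/1250)(100z^2 − 272z − 944) + (−(19152/625)z − 38304/625)
  100z^2 − 272z − 944 = (−(15625/4788)z + 36875/2394)(−(19152/625)z − 38304/625) + (0)
Last nonzero remainder: −(19152/625)z − 38304/625. Dividing through by −19152/625 gives the monic gcd z + 2.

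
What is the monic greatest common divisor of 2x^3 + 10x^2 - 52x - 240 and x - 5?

x - 5

By polynomial division,
  2x^3 + 10x^2 - 52x - 240 = (2x^2 + 20x + 48)(x - 5) + (0)
The last nonzero remainder x - 5 is already monic.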